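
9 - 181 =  - 172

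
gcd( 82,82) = 82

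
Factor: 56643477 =3^1*11^1*1716469^1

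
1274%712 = 562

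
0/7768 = 0=0.00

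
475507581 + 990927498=1466435079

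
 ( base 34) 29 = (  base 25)32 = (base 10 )77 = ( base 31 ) 2F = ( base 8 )115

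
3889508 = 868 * 4481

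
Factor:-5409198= - 2^1*3^2*300511^1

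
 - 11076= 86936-98012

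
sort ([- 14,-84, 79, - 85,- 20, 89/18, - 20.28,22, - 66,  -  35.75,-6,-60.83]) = [ - 85,-84, - 66, - 60.83,  -  35.75, - 20.28,-20, - 14, - 6, 89/18 , 22, 79]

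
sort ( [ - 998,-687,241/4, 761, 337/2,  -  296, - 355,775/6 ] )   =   [ - 998, - 687, - 355 , - 296,241/4,775/6, 337/2,761] 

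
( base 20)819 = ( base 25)544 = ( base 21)76G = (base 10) 3229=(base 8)6235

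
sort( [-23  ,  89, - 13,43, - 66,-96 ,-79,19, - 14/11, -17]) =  [ - 96,-79, - 66,  -  23, - 17, - 13, - 14/11, 19, 43,89]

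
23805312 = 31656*752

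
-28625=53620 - 82245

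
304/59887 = 304/59887 = 0.01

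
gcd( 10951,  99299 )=1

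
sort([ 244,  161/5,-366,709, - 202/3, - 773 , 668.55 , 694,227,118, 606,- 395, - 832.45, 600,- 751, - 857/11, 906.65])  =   [ - 832.45, - 773,-751, - 395,-366,-857/11,-202/3, 161/5,118, 227, 244 , 600, 606, 668.55,  694,709,906.65]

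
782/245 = 782/245 = 3.19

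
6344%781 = 96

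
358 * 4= 1432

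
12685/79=12685/79 = 160.57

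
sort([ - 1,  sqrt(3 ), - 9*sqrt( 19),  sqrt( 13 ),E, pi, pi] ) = [-9*sqrt(19), - 1,sqrt( 3) , E, pi,pi, sqrt( 13 )]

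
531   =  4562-4031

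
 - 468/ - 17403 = 156/5801 = 0.03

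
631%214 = 203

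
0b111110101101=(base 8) 7655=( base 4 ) 332231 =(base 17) df1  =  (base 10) 4013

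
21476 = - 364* ( - 59)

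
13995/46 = 304+11/46 =304.24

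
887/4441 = 887/4441 = 0.20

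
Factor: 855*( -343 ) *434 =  - 127277010 = - 2^1*3^2*5^1*7^4 *19^1*31^1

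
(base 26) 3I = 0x60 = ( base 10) 96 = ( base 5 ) 341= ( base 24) 40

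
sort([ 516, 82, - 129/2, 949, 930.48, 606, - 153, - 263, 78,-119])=[- 263, -153, - 119, - 129/2, 78, 82,516, 606, 930.48,949 ] 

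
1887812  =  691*2732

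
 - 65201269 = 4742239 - 69943508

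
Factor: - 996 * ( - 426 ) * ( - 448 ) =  - 190084608 = -2^9*3^2*7^1*71^1*83^1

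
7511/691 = 10  +  601/691 = 10.87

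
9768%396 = 264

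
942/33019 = 942/33019 =0.03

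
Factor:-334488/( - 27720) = 181/15 = 3^(  -  1 )*5^( - 1)*181^1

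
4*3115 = 12460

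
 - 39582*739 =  - 29251098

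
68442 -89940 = -21498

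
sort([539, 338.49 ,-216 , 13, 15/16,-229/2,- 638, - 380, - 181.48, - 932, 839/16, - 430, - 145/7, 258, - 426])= [ - 932, - 638,  -  430, - 426, - 380, - 216, - 181.48, - 229/2, - 145/7, 15/16, 13, 839/16, 258, 338.49,539 ] 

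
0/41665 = 0 = 0.00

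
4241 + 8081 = 12322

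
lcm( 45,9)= 45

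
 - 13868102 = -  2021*6862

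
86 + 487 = 573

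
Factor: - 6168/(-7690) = 3084/3845 = 2^2 * 3^1*5^( - 1)*257^1*769^( - 1 ) 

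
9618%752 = 594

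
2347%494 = 371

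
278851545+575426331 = 854277876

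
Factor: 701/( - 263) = -263^( - 1)*701^1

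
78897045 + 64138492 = 143035537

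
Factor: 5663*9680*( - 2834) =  - 2^5*5^1*7^1*11^2*13^1*109^1  *809^1= - 155353758560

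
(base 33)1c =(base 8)55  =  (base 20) 25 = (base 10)45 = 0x2d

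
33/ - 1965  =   - 1+644/655 = - 0.02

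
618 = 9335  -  8717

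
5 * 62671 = 313355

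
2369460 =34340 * 69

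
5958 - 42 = 5916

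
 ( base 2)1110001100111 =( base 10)7271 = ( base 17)182c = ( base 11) 5510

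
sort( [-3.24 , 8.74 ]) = [ - 3.24,8.74]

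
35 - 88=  - 53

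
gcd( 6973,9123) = 1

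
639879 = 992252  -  352373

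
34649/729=47 + 386/729 = 47.53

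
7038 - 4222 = 2816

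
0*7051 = 0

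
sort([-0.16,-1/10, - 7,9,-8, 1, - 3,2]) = [-8, - 7, - 3, - 0.16,-1/10, 1,2, 9]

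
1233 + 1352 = 2585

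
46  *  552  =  25392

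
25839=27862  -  2023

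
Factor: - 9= - 3^2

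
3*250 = 750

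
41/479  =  41/479 = 0.09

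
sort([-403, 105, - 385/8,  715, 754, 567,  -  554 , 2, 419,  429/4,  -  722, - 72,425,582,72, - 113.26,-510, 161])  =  [ - 722,-554, - 510,-403,-113.26, - 72,  -  385/8,2,72, 105,429/4 , 161,  419, 425, 567 , 582,715 , 754 ]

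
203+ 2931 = 3134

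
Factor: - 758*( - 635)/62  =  240665/31=5^1*31^( -1) * 127^1*379^1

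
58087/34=58087/34 = 1708.44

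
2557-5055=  - 2498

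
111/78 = 37/26 = 1.42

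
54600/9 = 18200/3 = 6066.67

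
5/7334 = 5/7334 = 0.00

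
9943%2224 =1047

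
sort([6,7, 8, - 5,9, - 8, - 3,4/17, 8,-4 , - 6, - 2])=[  -  8,-6, - 5, - 4,  -  3,-2,4/17,6,7,8,8,9]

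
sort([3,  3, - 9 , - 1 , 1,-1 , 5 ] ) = [ - 9,-1,-1,1, 3 , 3, 5]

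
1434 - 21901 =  - 20467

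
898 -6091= - 5193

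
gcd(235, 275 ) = 5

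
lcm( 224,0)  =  0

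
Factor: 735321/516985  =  3^1*5^( -1)*7^( -1)*14771^( - 1)*245107^1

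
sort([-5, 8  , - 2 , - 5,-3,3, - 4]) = [ - 5, - 5, -4, - 3, - 2,3,8]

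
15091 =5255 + 9836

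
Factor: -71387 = - 71387^1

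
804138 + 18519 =822657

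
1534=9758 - 8224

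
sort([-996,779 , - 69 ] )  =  [ -996, - 69,779] 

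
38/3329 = 38/3329=0.01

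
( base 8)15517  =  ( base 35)5OQ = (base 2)1101101001111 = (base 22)E9H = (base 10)6991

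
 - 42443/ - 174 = 243 + 161/174=243.93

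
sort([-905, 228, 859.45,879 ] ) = [ - 905,228,859.45,879 ]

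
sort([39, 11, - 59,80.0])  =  [ - 59,  11,39,80.0] 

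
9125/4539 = 9125/4539 = 2.01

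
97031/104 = 97031/104 = 932.99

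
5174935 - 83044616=-77869681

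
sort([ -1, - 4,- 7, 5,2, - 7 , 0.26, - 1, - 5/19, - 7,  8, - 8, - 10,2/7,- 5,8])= [ - 10 ,-8, - 7, - 7, - 7, - 5, - 4, - 1, - 1, - 5/19,0.26,2/7,  2, 5,8,8 ]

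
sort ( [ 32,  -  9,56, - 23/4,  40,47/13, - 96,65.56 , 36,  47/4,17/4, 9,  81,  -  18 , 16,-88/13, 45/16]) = [ - 96, - 18, - 9, - 88/13,  -  23/4,45/16,47/13,17/4,9,47/4, 16,32,36,40,56,65.56,81] 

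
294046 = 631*466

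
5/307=5/307 = 0.02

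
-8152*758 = -6179216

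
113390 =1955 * 58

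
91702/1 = 91702 = 91702.00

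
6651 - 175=6476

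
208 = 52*4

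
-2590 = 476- 3066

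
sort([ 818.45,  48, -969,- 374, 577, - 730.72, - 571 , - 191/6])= [-969, - 730.72, - 571, - 374, - 191/6,48, 577 , 818.45 ]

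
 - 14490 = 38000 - 52490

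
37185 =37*1005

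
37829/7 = 5404 + 1/7 = 5404.14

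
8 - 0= 8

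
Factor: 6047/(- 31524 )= - 2^(-2)*3^ ( - 1)* 37^( - 1 ) * 71^( - 1)*6047^1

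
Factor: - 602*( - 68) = 2^3 *7^1*17^1 *43^1 = 40936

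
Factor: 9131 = 23^1* 397^1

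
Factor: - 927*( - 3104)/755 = 2^5*3^2*5^( -1)*97^1 * 103^1*151^( - 1 )  =  2877408/755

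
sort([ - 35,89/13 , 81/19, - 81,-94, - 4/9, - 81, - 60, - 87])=[- 94, - 87, - 81, - 81,-60 , - 35, - 4/9, 81/19,89/13]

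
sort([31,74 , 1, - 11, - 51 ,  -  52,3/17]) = [ - 52,-51,-11, 3/17, 1,31,  74 ]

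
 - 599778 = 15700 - 615478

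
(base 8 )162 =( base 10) 114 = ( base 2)1110010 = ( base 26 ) 4a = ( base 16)72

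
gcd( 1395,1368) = 9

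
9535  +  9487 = 19022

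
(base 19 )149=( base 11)376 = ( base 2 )110111110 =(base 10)446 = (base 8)676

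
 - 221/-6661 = 221/6661= 0.03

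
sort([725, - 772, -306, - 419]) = [-772,-419, - 306, 725]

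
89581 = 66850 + 22731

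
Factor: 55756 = 2^2*53^1*263^1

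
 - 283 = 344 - 627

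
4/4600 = 1/1150 = 0.00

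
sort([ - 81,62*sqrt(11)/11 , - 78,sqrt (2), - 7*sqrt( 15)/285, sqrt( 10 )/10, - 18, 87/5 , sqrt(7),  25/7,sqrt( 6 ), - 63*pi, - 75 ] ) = [ - 63*pi, - 81, - 78, - 75,-18, - 7* sqrt( 15)/285, sqrt( 10 )/10, sqrt( 2),sqrt( 6),sqrt(7), 25/7,87/5, 62*sqrt( 11) /11 ]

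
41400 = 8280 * 5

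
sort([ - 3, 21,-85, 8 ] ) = [ - 85  ,-3,8,21] 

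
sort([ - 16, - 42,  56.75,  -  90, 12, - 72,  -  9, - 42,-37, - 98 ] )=[ - 98,-90,  -  72 , -42 , - 42, - 37, - 16,-9, 12, 56.75]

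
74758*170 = 12708860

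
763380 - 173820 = 589560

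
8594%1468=1254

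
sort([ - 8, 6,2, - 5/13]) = [ - 8, - 5/13,2, 6 ]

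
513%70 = 23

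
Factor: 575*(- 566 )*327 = -106422150 = - 2^1*3^1*5^2*23^1*109^1*283^1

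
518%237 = 44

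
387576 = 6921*56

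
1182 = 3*394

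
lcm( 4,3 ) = 12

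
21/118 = 21/118=0.18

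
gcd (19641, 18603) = 3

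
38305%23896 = 14409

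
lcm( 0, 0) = 0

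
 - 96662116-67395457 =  - 164057573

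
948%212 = 100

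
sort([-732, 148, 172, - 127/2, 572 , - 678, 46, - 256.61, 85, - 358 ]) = [ - 732, - 678, - 358, - 256.61, - 127/2 , 46, 85, 148, 172, 572]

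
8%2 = 0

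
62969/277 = 227 + 90/277 = 227.32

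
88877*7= 622139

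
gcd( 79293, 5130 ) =3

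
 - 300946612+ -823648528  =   - 1124595140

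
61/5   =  12 + 1/5 = 12.20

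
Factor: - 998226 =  - 2^1* 3^2*55457^1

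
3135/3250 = 627/650 = 0.96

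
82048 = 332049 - 250001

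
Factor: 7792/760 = 974/95 = 2^1*5^(-1)*19^( - 1 )*487^1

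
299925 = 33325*9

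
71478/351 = 7942/39 = 203.64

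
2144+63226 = 65370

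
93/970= 93/970= 0.10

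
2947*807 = 2378229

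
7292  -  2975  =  4317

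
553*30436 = 16831108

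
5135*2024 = 10393240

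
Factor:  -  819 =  - 3^2*7^1*13^1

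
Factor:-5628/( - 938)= 2^1*3^1= 6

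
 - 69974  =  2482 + -72456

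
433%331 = 102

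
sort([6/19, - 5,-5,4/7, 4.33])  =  [ - 5, - 5, 6/19,4/7, 4.33 ]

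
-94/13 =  - 8 + 10/13 = - 7.23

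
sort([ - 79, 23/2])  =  [ - 79, 23/2] 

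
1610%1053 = 557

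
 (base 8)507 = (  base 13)1c2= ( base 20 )g7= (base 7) 645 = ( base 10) 327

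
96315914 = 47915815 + 48400099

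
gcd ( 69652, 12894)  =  2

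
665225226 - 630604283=34620943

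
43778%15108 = 13562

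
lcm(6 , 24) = 24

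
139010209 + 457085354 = 596095563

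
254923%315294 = 254923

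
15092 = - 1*( - 15092)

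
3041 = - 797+3838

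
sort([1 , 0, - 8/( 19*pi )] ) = [ - 8/(19*pi), 0, 1] 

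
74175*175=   12980625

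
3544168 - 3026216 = 517952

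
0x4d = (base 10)77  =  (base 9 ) 85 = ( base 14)57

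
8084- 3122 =4962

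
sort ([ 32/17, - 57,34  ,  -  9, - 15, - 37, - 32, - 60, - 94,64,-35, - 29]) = [ - 94, - 60,-57,  -  37, - 35 , - 32, - 29, - 15,-9,32/17,34,64] 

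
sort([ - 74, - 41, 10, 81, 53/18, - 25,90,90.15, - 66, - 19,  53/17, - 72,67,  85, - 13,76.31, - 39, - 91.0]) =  [ - 91.0, - 74, - 72, - 66,  -  41, - 39, - 25, - 19, - 13, 53/18, 53/17,10,67,76.31,81,85 , 90, 90.15] 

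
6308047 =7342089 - 1034042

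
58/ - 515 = -58/515 = - 0.11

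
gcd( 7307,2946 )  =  1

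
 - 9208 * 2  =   - 18416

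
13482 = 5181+8301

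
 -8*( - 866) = 6928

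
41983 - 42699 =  - 716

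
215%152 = 63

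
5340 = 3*1780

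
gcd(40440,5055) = 5055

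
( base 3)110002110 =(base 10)8814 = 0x226E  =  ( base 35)76T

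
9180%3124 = 2932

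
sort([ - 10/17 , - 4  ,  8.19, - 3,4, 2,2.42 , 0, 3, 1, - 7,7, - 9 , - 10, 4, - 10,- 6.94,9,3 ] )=[ - 10, - 10, - 9, -7,-6.94, - 4, - 3, - 10/17,0,1, 2, 2.42, 3,3,4 , 4, 7, 8.19, 9]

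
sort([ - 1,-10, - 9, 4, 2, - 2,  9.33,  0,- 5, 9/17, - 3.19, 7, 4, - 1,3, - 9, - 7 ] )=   [ - 10,-9,  -  9, - 7, - 5, - 3.19, - 2, - 1, - 1 , 0, 9/17, 2, 3 , 4, 4 , 7, 9.33 ]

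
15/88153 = 15/88153 =0.00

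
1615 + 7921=9536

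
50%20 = 10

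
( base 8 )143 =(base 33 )30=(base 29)3C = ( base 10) 99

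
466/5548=233/2774 = 0.08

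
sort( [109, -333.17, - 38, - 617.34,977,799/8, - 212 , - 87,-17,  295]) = [-617.34 ,-333.17, - 212, - 87,  -  38,  -  17,799/8, 109, 295, 977] 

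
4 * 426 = 1704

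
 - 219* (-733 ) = 160527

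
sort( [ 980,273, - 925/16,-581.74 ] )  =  [-581.74, - 925/16,  273,980] 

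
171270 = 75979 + 95291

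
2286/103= 2286/103 = 22.19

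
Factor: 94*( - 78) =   -  7332  =  - 2^2 *3^1*13^1*47^1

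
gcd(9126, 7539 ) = 3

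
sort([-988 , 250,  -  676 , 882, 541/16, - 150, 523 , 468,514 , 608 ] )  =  [ - 988, - 676, - 150,  541/16 , 250,468,514,523, 608, 882]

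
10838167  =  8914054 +1924113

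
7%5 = 2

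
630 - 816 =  - 186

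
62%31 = 0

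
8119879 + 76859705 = 84979584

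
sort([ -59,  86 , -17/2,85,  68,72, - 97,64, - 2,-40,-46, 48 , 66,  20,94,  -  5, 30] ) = [- 97, - 59, - 46, - 40, - 17/2, - 5,-2,20, 30, 48,64, 66, 68, 72,  85,86,94]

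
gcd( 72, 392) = 8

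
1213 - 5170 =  - 3957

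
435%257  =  178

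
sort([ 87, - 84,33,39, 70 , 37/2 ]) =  [-84, 37/2,33,39,70, 87] 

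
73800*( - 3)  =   - 221400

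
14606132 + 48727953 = 63334085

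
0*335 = 0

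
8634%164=106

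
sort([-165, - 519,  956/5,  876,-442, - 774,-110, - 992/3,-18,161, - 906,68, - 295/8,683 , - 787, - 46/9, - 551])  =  [ - 906, - 787,-774, - 551,- 519, - 442,-992/3, - 165, - 110, - 295/8, - 18 , - 46/9, 68, 161,956/5, 683,876]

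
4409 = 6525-2116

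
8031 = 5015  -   - 3016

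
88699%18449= 14903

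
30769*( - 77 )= - 2369213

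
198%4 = 2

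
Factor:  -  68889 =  - 3^1 * 22963^1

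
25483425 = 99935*255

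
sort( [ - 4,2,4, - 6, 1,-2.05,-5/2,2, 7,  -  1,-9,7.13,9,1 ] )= [ - 9, - 6,-4, - 5/2,- 2.05, - 1,1,1,2, 2,4,7, 7.13 , 9 ] 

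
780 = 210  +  570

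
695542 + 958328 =1653870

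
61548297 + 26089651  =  87637948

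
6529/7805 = 6529/7805 = 0.84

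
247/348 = 247/348  =  0.71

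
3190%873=571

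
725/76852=725/76852 = 0.01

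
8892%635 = 2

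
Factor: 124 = 2^2*31^1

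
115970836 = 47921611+68049225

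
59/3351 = 59/3351 = 0.02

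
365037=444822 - 79785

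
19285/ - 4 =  - 19285/4= -4821.25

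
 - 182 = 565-747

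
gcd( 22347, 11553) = 3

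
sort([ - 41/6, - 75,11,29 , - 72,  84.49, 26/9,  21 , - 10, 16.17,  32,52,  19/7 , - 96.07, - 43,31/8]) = [ - 96.07,-75, - 72 , - 43,-10, - 41/6, 19/7, 26/9, 31/8 , 11,  16.17,  21, 29, 32,  52,84.49]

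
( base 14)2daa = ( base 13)3959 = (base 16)1ffa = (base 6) 101522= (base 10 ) 8186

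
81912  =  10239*8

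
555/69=8  +  1/23 = 8.04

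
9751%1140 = 631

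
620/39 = 620/39= 15.90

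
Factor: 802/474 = 3^ ( - 1)*79^ ( - 1)*401^1 = 401/237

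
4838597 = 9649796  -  4811199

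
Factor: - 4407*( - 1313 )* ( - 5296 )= - 30644726736 = - 2^4 *3^1 *13^2 * 101^1 *113^1*331^1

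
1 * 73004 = 73004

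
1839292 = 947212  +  892080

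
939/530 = 1+409/530=1.77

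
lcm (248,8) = 248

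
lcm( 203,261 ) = 1827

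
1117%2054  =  1117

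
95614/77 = 95614/77 = 1241.74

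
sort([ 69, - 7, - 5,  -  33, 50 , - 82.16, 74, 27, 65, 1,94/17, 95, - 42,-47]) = [ - 82.16, - 47 , - 42, - 33 , - 7, - 5,  1,94/17  ,  27, 50 , 65, 69, 74, 95] 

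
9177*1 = 9177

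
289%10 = 9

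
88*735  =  64680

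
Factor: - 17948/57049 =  - 28/89 = - 2^2*7^1 * 89^ ( - 1)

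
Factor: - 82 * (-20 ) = 1640 = 2^3*5^1 *41^1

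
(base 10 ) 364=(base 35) AE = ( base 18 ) 124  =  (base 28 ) D0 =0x16C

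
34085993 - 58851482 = -24765489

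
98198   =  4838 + 93360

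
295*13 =3835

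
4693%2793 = 1900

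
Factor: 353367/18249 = 3^1*11^( - 1 )*71^1 = 213/11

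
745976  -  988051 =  -242075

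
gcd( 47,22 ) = 1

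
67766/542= 125 + 8/271 =125.03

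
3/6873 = 1/2291 =0.00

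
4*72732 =290928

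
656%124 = 36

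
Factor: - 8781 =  - 3^1*2927^1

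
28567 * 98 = 2799566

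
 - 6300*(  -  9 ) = 56700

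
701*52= 36452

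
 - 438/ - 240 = 73/40 =1.82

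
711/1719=79/191 = 0.41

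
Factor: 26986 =2^1* 103^1*131^1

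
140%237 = 140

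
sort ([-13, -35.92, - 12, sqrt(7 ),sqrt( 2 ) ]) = [ - 35.92, - 13 , - 12,sqrt(2 ),  sqrt(7)]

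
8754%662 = 148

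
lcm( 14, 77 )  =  154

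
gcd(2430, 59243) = 1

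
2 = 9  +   - 7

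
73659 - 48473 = 25186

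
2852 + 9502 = 12354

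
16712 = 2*8356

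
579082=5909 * 98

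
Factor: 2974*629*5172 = 2^3*3^1*17^1*  37^1*431^1 * 1487^1 =9674981112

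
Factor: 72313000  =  2^3*5^3*72313^1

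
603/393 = 201/131 = 1.53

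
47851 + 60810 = 108661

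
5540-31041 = - 25501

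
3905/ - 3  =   - 3905/3  =  - 1301.67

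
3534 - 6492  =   -2958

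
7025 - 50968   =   - 43943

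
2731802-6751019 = - 4019217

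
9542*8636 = 82404712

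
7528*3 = 22584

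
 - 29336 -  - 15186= - 14150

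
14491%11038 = 3453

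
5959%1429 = 243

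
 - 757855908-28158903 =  - 786014811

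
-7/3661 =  - 1+522/523 =- 0.00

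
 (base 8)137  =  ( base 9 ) 115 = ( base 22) 47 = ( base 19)50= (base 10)95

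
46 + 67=113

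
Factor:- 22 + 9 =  - 13  =  - 13^1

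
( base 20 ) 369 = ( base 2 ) 10100110001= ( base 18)41f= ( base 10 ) 1329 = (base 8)2461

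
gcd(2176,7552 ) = 128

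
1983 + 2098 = 4081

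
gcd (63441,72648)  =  9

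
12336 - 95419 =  - 83083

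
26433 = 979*27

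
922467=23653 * 39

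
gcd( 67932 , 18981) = 999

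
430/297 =430/297 = 1.45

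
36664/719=36664/719 = 50.99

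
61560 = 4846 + 56714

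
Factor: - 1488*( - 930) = 2^5*3^2*5^1*31^2  =  1383840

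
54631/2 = 27315 + 1/2 =27315.50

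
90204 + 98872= 189076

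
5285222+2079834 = 7365056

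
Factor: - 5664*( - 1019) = 5771616 = 2^5*3^1 * 59^1*1019^1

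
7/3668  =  1/524 = 0.00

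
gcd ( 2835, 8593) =1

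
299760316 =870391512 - 570631196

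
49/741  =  49/741=0.07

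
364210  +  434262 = 798472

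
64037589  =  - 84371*( - 759)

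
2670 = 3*890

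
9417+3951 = 13368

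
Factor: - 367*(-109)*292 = 11680876 = 2^2 * 73^1*109^1*367^1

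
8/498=4/249 = 0.02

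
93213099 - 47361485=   45851614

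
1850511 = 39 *47449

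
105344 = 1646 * 64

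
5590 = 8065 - 2475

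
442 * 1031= 455702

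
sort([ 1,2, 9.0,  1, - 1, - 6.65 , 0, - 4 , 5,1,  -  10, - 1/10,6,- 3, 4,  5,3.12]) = [ - 10,-6.65, - 4,-3,-1  ,  -  1/10,0,1 , 1,1,2,3.12,4, 5,5, 6, 9.0 ] 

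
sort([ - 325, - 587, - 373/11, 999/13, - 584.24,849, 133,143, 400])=[-587,- 584.24, - 325, - 373/11, 999/13, 133 , 143, 400, 849] 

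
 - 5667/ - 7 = 809 + 4/7 = 809.57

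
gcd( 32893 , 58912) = 7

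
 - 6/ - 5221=6/5221=0.00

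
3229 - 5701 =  - 2472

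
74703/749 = 74703/749 =99.74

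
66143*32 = 2116576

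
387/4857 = 129/1619  =  0.08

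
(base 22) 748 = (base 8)6634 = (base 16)d9c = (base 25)5e9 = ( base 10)3484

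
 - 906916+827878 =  - 79038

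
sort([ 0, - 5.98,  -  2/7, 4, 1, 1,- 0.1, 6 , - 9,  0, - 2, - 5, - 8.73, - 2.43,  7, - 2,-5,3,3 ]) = [  -  9, - 8.73, - 5.98,-5,  -  5, - 2.43,  -  2, - 2,-2/7, - 0.1, 0, 0,1,1, 3, 3,4, 6, 7 ] 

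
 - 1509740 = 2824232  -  4333972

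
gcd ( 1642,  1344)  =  2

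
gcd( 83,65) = 1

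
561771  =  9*62419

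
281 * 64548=18137988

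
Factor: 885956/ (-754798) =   -  442978/377399= -2^1*11^( - 2)*3119^ (  -  1)*221489^1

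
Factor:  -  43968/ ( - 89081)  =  192/389= 2^6*3^1*389^( - 1) 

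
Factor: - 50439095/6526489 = -5^1*7^1*1441117^1*6526489^(  -  1 ) 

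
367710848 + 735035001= 1102745849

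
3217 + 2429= 5646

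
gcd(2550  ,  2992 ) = 34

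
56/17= 56/17 = 3.29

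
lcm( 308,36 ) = 2772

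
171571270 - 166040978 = 5530292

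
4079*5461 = 22275419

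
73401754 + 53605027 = 127006781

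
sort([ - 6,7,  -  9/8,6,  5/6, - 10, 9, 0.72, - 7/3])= [ - 10,-6, - 7/3, - 9/8, 0.72 , 5/6,  6, 7, 9] 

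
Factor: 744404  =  2^2*149^1*1249^1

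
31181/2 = 31181/2 = 15590.50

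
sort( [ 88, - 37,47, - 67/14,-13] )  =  [ - 37 , - 13 ,- 67/14, 47,88 ]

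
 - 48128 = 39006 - 87134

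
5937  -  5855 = 82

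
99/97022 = 99/97022 =0.00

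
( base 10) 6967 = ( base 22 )E8F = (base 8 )15467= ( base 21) fgg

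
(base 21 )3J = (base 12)6A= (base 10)82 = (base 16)52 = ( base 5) 312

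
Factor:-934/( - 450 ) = 3^( -2 ) * 5^( - 2) *467^1 = 467/225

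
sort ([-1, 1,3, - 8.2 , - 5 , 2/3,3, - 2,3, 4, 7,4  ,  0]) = [  -  8.2, - 5, - 2,-1, 0, 2/3, 1, 3 , 3, 3,4,4, 7 ]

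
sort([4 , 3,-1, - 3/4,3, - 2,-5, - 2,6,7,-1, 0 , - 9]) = [  -  9, - 5 ,  -  2 ,  -  2,  -  1, - 1, - 3/4,0, 3, 3,  4 , 6,7]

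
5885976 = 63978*92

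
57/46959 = 19/15653  =  0.00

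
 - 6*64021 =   -  384126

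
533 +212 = 745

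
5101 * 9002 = 45919202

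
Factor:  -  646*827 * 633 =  - 338175186  =  -  2^1 * 3^1 * 17^1*19^1 * 211^1 * 827^1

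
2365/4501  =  2365/4501 = 0.53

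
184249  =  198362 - 14113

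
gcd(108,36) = 36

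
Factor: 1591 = 37^1*43^1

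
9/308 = 9/308 = 0.03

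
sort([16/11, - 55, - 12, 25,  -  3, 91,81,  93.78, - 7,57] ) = [ -55, - 12, - 7,-3,16/11,25, 57,81,91 , 93.78] 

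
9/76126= 9/76126 = 0.00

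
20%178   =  20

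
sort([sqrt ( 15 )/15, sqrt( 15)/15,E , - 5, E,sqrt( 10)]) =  [-5 , sqrt( 15)/15,sqrt( 15)/15, E , E, sqrt (10)]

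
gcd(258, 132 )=6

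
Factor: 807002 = 2^1*7^1*59^1*977^1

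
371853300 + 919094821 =1290948121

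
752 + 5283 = 6035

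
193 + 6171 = 6364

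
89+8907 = 8996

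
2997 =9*333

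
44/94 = 22/47 = 0.47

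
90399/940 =90399/940 = 96.17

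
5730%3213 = 2517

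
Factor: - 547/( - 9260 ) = 2^ ( - 2)*5^(-1) * 463^(- 1) *547^1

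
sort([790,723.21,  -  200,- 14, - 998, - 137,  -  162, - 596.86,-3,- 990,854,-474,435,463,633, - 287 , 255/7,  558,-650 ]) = [ - 998, - 990, - 650, - 596.86, - 474, - 287,-200,- 162,-137,  -  14, - 3, 255/7,435,463  ,  558,633, 723.21,790, 854]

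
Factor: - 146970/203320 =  - 2^( - 2) * 3^2*13^( - 1)  *17^(  -  1 )*71^1 = - 639/884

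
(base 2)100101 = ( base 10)37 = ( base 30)17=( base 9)41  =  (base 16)25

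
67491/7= 9641  +  4/7 = 9641.57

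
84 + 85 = 169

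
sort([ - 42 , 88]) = [ - 42, 88 ] 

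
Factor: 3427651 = 61^1*83^1*677^1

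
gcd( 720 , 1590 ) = 30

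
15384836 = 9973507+5411329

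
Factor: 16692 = 2^2*3^1*13^1*107^1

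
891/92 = 9 + 63/92= 9.68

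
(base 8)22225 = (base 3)110211212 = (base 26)DM5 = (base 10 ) 9365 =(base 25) eof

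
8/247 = 8/247= 0.03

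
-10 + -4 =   -  14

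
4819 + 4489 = 9308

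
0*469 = 0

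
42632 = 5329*8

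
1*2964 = 2964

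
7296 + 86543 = 93839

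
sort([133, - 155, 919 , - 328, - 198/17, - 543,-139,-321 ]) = [ - 543, - 328,-321,-155, - 139,  -  198/17,  133,919]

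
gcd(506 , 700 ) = 2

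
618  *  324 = 200232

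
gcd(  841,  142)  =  1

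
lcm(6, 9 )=18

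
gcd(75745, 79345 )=5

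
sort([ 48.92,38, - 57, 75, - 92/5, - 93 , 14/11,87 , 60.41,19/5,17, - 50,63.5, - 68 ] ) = [ - 93 , - 68, - 57, - 50,-92/5,14/11 , 19/5, 17, 38, 48.92,60.41,  63.5,75, 87 ] 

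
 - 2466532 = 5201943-7668475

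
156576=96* 1631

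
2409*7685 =18513165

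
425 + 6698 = 7123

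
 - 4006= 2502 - 6508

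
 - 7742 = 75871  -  83613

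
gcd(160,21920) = 160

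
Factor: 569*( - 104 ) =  - 2^3*13^1*569^1 = - 59176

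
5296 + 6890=12186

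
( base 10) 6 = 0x6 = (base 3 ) 20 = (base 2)110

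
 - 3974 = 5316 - 9290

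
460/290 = 1 + 17/29 = 1.59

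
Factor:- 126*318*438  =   - 17549784=-2^3*3^4*7^1*53^1*73^1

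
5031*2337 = 11757447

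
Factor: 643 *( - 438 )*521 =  - 2^1 * 3^1*73^1*521^1*643^1 = -146731314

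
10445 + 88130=98575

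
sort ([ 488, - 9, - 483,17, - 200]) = [ - 483, - 200, - 9,  17,488 ] 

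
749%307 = 135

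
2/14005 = 2/14005 = 0.00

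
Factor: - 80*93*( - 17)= 2^4*3^1 * 5^1*17^1*31^1 = 126480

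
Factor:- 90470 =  - 2^1*5^1 * 83^1*109^1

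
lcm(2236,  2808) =120744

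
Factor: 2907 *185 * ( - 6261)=  -  3367134495=-3^3*5^1 * 17^1*19^1*37^1*2087^1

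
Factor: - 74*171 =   -  12654 =- 2^1*3^2*19^1*37^1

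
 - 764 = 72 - 836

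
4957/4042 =1 + 915/4042 = 1.23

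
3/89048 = 3/89048 = 0.00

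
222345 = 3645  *61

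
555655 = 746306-190651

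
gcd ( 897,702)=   39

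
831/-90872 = - 831/90872 = - 0.01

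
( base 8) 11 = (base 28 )9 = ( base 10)9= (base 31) 9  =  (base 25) 9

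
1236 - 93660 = -92424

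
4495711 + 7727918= 12223629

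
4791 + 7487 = 12278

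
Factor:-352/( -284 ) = 88/71 = 2^3 * 11^1*71^(-1 )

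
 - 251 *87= - 21837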